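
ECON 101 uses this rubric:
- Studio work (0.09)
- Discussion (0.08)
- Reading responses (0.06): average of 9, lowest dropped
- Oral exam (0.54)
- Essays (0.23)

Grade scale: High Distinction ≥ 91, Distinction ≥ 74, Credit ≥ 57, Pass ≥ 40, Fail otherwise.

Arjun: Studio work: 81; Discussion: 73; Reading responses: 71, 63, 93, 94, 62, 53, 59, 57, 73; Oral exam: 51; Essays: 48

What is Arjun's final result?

Reading responses: drop 53 → average of remaining 8 = 572/8 = 71.5
Weighted total:
  Studio work 81 × 0.09 = 7.29
  Discussion 73 × 0.08 = 5.84
  Reading responses 71.5 × 0.06 = 4.29
  Oral exam 51 × 0.54 = 27.54
  Essays 48 × 0.23 = 11.04
Sum = 56
56 is ≥ 40 and < 57 → Pass

Pass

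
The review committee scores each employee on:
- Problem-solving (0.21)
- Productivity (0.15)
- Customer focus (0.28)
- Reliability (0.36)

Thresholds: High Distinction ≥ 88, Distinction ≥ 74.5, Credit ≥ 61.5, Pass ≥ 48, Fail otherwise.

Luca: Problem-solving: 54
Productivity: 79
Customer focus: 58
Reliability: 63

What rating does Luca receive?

Weighted total:
  Problem-solving 54 × 0.21 = 11.34
  Productivity 79 × 0.15 = 11.85
  Customer focus 58 × 0.28 = 16.24
  Reliability 63 × 0.36 = 22.68
Sum = 62.11
62.11 is ≥ 61.5 and < 74.5 → Credit

Credit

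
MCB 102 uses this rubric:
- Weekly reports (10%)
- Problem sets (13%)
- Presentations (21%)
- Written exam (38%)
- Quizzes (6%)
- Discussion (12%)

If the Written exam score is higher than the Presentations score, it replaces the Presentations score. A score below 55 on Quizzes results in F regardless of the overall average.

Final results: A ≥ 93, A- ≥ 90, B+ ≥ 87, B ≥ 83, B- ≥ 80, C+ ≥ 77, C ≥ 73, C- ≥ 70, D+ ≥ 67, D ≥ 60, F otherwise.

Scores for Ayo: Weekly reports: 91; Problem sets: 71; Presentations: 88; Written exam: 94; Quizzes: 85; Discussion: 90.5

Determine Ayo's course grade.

Written exam (94) > Presentations (88), so Presentations counts as 94.
Quizzes score 85 ≥ 55: minimum met.
Weighted total:
  Weekly reports 91 × 0.1 = 9.1
  Problem sets 71 × 0.13 = 9.23
  Presentations 94 × 0.21 = 19.74
  Written exam 94 × 0.38 = 35.72
  Quizzes 85 × 0.06 = 5.1
  Discussion 90.5 × 0.12 = 10.86
Sum = 89.75
89.75 is ≥ 87 and < 90 → B+

B+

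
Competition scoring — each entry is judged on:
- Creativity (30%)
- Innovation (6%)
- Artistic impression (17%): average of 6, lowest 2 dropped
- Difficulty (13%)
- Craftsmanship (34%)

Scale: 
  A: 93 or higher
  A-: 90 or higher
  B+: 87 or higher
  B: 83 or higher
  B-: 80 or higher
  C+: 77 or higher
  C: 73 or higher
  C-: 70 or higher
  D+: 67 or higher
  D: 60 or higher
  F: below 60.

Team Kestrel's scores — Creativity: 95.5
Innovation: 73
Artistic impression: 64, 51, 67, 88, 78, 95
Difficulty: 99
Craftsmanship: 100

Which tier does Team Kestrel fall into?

A

Artistic impression: drop 51, 64 → average of remaining 4 = 328/4 = 82
Weighted total:
  Creativity 95.5 × 0.3 = 28.65
  Innovation 73 × 0.06 = 4.38
  Artistic impression 82 × 0.17 = 13.94
  Difficulty 99 × 0.13 = 12.87
  Craftsmanship 100 × 0.34 = 34
Sum = 93.84
93.84 ≥ 93 → A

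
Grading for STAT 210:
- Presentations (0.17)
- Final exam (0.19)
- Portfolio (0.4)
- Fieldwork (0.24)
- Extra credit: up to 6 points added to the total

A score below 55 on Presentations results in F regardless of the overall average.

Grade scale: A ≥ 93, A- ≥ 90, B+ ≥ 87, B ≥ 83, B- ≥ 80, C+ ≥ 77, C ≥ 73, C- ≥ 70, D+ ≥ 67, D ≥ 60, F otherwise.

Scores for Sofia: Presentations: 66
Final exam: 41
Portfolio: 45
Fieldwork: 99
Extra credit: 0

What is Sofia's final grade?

D

Presentations score 66 ≥ 55: minimum met.
Weighted total:
  Presentations 66 × 0.17 = 11.22
  Final exam 41 × 0.19 = 7.79
  Portfolio 45 × 0.4 = 18
  Fieldwork 99 × 0.24 = 23.76
Sum = 60.77
Extra credit: 60.77 + 0 = 60.77
60.77 is ≥ 60 and < 67 → D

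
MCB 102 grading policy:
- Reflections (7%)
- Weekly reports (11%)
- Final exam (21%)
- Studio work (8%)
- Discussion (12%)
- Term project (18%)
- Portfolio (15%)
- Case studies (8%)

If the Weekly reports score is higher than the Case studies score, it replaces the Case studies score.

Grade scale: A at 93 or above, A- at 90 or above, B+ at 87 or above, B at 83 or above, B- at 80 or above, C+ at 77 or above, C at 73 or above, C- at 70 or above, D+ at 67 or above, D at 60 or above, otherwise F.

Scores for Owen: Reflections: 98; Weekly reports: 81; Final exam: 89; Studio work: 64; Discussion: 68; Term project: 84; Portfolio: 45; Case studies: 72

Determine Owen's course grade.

Weekly reports (81) > Case studies (72), so Case studies counts as 81.
Weighted total:
  Reflections 98 × 0.07 = 6.86
  Weekly reports 81 × 0.11 = 8.91
  Final exam 89 × 0.21 = 18.69
  Studio work 64 × 0.08 = 5.12
  Discussion 68 × 0.12 = 8.16
  Term project 84 × 0.18 = 15.12
  Portfolio 45 × 0.15 = 6.75
  Case studies 81 × 0.08 = 6.48
Sum = 76.09
76.09 is ≥ 73 and < 77 → C

C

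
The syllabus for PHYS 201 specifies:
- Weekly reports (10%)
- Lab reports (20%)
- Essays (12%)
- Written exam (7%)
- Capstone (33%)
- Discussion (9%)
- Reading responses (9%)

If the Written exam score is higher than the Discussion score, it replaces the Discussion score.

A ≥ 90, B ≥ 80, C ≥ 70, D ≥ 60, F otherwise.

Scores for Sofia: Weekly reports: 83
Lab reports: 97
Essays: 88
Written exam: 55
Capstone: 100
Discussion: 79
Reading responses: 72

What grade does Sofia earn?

B

Written exam (55) ≤ Discussion (79), so Discussion stays at 79.
Weighted total:
  Weekly reports 83 × 0.1 = 8.3
  Lab reports 97 × 0.2 = 19.4
  Essays 88 × 0.12 = 10.56
  Written exam 55 × 0.07 = 3.85
  Capstone 100 × 0.33 = 33
  Discussion 79 × 0.09 = 7.11
  Reading responses 72 × 0.09 = 6.48
Sum = 88.7
88.7 is ≥ 80 and < 90 → B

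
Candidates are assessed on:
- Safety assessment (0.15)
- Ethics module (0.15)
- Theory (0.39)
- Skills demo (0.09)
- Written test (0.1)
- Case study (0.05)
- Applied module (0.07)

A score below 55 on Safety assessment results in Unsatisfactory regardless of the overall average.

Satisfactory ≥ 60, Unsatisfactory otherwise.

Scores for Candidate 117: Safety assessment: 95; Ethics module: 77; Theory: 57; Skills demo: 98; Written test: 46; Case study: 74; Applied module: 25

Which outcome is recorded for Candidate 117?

Safety assessment score 95 ≥ 55: minimum met.
Weighted total:
  Safety assessment 95 × 0.15 = 14.25
  Ethics module 77 × 0.15 = 11.55
  Theory 57 × 0.39 = 22.23
  Skills demo 98 × 0.09 = 8.82
  Written test 46 × 0.1 = 4.6
  Case study 74 × 0.05 = 3.7
  Applied module 25 × 0.07 = 1.75
Sum = 66.9
66.9 ≥ 60 → Satisfactory

Satisfactory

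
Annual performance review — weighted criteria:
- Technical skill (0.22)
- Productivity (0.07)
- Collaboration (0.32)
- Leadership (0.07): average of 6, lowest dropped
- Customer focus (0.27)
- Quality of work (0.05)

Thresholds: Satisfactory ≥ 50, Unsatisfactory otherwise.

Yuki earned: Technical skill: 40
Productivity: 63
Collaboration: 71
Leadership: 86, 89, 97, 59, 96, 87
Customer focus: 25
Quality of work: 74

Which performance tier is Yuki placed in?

Satisfactory

Leadership: drop 59 → average of remaining 5 = 455/5 = 91
Weighted total:
  Technical skill 40 × 0.22 = 8.8
  Productivity 63 × 0.07 = 4.41
  Collaboration 71 × 0.32 = 22.72
  Leadership 91 × 0.07 = 6.37
  Customer focus 25 × 0.27 = 6.75
  Quality of work 74 × 0.05 = 3.7
Sum = 52.75
52.75 ≥ 50 → Satisfactory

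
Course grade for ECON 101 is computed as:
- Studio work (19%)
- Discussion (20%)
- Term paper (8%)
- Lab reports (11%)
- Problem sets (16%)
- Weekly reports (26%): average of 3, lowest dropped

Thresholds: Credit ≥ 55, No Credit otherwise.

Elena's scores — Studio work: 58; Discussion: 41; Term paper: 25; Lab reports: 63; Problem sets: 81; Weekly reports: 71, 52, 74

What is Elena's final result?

Credit

Weekly reports: drop 52 → average of remaining 2 = 145/2 = 72.5
Weighted total:
  Studio work 58 × 0.19 = 11.02
  Discussion 41 × 0.2 = 8.2
  Term paper 25 × 0.08 = 2
  Lab reports 63 × 0.11 = 6.93
  Problem sets 81 × 0.16 = 12.96
  Weekly reports 72.5 × 0.26 = 18.85
Sum = 59.96
59.96 ≥ 55 → Credit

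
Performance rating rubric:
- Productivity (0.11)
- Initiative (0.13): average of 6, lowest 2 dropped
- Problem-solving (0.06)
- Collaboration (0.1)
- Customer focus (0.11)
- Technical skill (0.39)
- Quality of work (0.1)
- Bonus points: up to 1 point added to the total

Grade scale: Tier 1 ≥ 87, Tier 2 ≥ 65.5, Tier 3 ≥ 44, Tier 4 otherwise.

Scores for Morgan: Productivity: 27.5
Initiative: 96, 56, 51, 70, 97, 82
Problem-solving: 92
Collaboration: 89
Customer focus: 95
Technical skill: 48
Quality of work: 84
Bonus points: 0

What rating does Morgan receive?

Tier 2

Initiative: drop 51, 56 → average of remaining 4 = 345/4 = 86.25
Weighted total:
  Productivity 27.5 × 0.11 = 3.025
  Initiative 86.25 × 0.13 = 11.2125
  Problem-solving 92 × 0.06 = 5.52
  Collaboration 89 × 0.1 = 8.9
  Customer focus 95 × 0.11 = 10.45
  Technical skill 48 × 0.39 = 18.72
  Quality of work 84 × 0.1 = 8.4
Sum = 66.2275
Bonus points: 66.2275 + 0 = 66.2275
66.2275 is ≥ 65.5 and < 87 → Tier 2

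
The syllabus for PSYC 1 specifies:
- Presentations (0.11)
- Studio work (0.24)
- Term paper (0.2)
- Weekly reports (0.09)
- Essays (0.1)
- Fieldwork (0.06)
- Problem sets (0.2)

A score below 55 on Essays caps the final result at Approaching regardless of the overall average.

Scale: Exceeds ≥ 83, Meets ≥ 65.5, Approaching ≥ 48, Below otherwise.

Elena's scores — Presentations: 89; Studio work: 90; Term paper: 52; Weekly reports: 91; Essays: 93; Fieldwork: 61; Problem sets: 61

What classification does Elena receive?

Essays score 93 ≥ 55: minimum met.
Weighted total:
  Presentations 89 × 0.11 = 9.79
  Studio work 90 × 0.24 = 21.6
  Term paper 52 × 0.2 = 10.4
  Weekly reports 91 × 0.09 = 8.19
  Essays 93 × 0.1 = 9.3
  Fieldwork 61 × 0.06 = 3.66
  Problem sets 61 × 0.2 = 12.2
Sum = 75.14
75.14 is ≥ 65.5 and < 83 → Meets

Meets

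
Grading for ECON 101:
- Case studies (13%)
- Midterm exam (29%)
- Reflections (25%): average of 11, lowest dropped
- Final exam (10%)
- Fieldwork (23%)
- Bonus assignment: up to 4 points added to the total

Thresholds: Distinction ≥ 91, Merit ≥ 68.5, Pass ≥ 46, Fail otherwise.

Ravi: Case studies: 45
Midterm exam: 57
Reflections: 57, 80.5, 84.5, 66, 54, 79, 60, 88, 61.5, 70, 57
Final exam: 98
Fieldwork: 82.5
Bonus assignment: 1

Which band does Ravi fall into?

Merit

Reflections: drop 54 → average of remaining 10 = 703.5/10 = 70.35
Weighted total:
  Case studies 45 × 0.13 = 5.85
  Midterm exam 57 × 0.29 = 16.53
  Reflections 70.35 × 0.25 = 17.5875
  Final exam 98 × 0.1 = 9.8
  Fieldwork 82.5 × 0.23 = 18.975
Sum = 68.7425
Bonus assignment: 68.7425 + 1 = 69.7425
69.7425 is ≥ 68.5 and < 91 → Merit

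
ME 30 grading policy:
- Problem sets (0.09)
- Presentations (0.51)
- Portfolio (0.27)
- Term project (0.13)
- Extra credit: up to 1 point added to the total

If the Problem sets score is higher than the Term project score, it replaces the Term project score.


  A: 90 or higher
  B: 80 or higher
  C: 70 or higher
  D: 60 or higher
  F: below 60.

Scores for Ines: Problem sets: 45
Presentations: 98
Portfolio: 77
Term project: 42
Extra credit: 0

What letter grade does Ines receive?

B

Problem sets (45) > Term project (42), so Term project counts as 45.
Weighted total:
  Problem sets 45 × 0.09 = 4.05
  Presentations 98 × 0.51 = 49.98
  Portfolio 77 × 0.27 = 20.79
  Term project 45 × 0.13 = 5.85
Sum = 80.67
Extra credit: 80.67 + 0 = 80.67
80.67 is ≥ 80 and < 90 → B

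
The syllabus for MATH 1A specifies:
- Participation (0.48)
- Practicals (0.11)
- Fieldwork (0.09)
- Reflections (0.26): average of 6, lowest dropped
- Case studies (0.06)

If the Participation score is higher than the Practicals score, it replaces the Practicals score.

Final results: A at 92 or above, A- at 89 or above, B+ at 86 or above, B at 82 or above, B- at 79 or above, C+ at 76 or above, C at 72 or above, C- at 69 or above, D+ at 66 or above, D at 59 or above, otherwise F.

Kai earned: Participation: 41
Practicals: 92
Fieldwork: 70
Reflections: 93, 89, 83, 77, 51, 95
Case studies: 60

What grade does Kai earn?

D

Reflections: drop 51 → average of remaining 5 = 437/5 = 87.4
Participation (41) ≤ Practicals (92), so Practicals stays at 92.
Weighted total:
  Participation 41 × 0.48 = 19.68
  Practicals 92 × 0.11 = 10.12
  Fieldwork 70 × 0.09 = 6.3
  Reflections 87.4 × 0.26 = 22.724
  Case studies 60 × 0.06 = 3.6
Sum = 62.424
62.424 is ≥ 59 and < 66 → D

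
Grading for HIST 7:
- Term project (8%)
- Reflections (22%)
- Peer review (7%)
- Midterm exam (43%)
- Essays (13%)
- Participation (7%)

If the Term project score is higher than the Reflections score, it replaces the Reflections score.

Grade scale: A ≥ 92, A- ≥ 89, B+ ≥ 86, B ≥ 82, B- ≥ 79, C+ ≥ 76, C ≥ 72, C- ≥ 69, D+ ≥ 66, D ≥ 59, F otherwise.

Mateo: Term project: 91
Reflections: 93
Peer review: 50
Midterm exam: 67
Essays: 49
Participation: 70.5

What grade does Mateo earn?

C-

Term project (91) ≤ Reflections (93), so Reflections stays at 93.
Weighted total:
  Term project 91 × 0.08 = 7.28
  Reflections 93 × 0.22 = 20.46
  Peer review 50 × 0.07 = 3.5
  Midterm exam 67 × 0.43 = 28.81
  Essays 49 × 0.13 = 6.37
  Participation 70.5 × 0.07 = 4.935
Sum = 71.355
71.355 is ≥ 69 and < 72 → C-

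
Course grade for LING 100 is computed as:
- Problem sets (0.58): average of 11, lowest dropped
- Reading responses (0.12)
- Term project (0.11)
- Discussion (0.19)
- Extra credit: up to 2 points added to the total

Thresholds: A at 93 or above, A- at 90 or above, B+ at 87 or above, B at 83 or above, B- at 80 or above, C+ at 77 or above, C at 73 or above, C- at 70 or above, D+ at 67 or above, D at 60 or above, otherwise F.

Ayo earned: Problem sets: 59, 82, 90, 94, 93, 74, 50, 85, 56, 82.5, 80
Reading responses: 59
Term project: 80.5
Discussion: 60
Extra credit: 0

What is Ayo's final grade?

C

Problem sets: drop 50 → average of remaining 10 = 795.5/10 = 79.55
Weighted total:
  Problem sets 79.55 × 0.58 = 46.139
  Reading responses 59 × 0.12 = 7.08
  Term project 80.5 × 0.11 = 8.855
  Discussion 60 × 0.19 = 11.4
Sum = 73.474
Extra credit: 73.474 + 0 = 73.474
73.474 is ≥ 73 and < 77 → C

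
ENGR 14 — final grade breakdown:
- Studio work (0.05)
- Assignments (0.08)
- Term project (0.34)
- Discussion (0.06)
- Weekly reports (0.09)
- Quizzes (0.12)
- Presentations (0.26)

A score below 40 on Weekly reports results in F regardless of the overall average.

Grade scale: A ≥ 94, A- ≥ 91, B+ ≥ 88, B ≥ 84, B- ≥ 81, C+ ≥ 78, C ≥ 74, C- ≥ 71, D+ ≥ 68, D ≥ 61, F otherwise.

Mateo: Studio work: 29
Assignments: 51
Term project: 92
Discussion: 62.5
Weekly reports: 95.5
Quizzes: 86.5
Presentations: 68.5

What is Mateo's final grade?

Weekly reports score 95.5 ≥ 40: minimum met.
Weighted total:
  Studio work 29 × 0.05 = 1.45
  Assignments 51 × 0.08 = 4.08
  Term project 92 × 0.34 = 31.28
  Discussion 62.5 × 0.06 = 3.75
  Weekly reports 95.5 × 0.09 = 8.595
  Quizzes 86.5 × 0.12 = 10.38
  Presentations 68.5 × 0.26 = 17.81
Sum = 77.345
77.345 is ≥ 74 and < 78 → C

C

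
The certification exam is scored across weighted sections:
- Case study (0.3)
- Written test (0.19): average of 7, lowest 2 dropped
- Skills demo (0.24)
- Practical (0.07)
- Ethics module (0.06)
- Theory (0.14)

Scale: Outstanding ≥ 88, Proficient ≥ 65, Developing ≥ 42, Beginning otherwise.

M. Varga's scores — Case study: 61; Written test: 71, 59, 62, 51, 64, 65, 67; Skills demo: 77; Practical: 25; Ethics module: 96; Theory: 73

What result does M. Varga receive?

Written test: drop 51, 59 → average of remaining 5 = 329/5 = 65.8
Weighted total:
  Case study 61 × 0.3 = 18.3
  Written test 65.8 × 0.19 = 12.502
  Skills demo 77 × 0.24 = 18.48
  Practical 25 × 0.07 = 1.75
  Ethics module 96 × 0.06 = 5.76
  Theory 73 × 0.14 = 10.22
Sum = 67.012
67.012 is ≥ 65 and < 88 → Proficient

Proficient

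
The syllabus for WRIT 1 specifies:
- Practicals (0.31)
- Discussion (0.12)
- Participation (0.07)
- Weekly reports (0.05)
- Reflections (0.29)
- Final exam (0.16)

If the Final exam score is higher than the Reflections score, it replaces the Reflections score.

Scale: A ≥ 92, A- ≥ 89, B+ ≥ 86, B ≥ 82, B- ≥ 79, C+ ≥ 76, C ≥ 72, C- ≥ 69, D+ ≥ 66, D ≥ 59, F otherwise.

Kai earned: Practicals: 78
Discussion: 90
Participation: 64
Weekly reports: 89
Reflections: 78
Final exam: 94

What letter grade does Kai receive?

B+

Final exam (94) > Reflections (78), so Reflections counts as 94.
Weighted total:
  Practicals 78 × 0.31 = 24.18
  Discussion 90 × 0.12 = 10.8
  Participation 64 × 0.07 = 4.48
  Weekly reports 89 × 0.05 = 4.45
  Reflections 94 × 0.29 = 27.26
  Final exam 94 × 0.16 = 15.04
Sum = 86.21
86.21 is ≥ 86 and < 89 → B+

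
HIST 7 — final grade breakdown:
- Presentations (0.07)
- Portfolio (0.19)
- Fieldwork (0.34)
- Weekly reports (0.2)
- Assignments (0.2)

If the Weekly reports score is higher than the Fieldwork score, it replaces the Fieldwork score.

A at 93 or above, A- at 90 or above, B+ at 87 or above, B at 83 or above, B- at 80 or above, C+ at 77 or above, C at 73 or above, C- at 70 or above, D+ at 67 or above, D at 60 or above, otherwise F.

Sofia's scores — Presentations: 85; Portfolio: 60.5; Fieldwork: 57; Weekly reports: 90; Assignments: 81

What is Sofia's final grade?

B-

Weekly reports (90) > Fieldwork (57), so Fieldwork counts as 90.
Weighted total:
  Presentations 85 × 0.07 = 5.95
  Portfolio 60.5 × 0.19 = 11.495
  Fieldwork 90 × 0.34 = 30.6
  Weekly reports 90 × 0.2 = 18
  Assignments 81 × 0.2 = 16.2
Sum = 82.245
82.245 is ≥ 80 and < 83 → B-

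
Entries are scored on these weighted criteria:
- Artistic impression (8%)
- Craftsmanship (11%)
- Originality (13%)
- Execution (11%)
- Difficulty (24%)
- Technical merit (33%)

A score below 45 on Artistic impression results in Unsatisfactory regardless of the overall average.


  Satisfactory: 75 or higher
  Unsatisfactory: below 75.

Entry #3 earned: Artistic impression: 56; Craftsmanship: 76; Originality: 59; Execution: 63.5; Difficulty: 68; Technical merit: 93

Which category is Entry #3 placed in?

Unsatisfactory

Artistic impression score 56 ≥ 45: minimum met.
Weighted total:
  Artistic impression 56 × 0.08 = 4.48
  Craftsmanship 76 × 0.11 = 8.36
  Originality 59 × 0.13 = 7.67
  Execution 63.5 × 0.11 = 6.985
  Difficulty 68 × 0.24 = 16.32
  Technical merit 93 × 0.33 = 30.69
Sum = 74.505
74.505 < 75 → Unsatisfactory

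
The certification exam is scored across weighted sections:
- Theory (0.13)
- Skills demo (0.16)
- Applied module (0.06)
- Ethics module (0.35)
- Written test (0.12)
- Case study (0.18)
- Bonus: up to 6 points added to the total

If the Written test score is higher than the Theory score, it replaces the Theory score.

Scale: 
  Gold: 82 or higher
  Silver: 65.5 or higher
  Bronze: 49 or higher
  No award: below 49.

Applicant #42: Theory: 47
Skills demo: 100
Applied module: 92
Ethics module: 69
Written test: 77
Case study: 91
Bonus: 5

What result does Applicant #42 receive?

Gold

Written test (77) > Theory (47), so Theory counts as 77.
Weighted total:
  Theory 77 × 0.13 = 10.01
  Skills demo 100 × 0.16 = 16
  Applied module 92 × 0.06 = 5.52
  Ethics module 69 × 0.35 = 24.15
  Written test 77 × 0.12 = 9.24
  Case study 91 × 0.18 = 16.38
Sum = 81.3
Bonus: 81.3 + 5 = 86.3
86.3 ≥ 82 → Gold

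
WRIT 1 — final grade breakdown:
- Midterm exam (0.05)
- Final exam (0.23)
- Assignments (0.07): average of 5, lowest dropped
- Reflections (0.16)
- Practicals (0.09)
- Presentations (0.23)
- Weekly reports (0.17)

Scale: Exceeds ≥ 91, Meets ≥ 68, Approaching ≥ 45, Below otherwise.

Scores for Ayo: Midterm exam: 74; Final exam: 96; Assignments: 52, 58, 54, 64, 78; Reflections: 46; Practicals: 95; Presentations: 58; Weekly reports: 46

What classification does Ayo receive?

Assignments: drop 52 → average of remaining 4 = 254/4 = 63.5
Weighted total:
  Midterm exam 74 × 0.05 = 3.7
  Final exam 96 × 0.23 = 22.08
  Assignments 63.5 × 0.07 = 4.445
  Reflections 46 × 0.16 = 7.36
  Practicals 95 × 0.09 = 8.55
  Presentations 58 × 0.23 = 13.34
  Weekly reports 46 × 0.17 = 7.82
Sum = 67.295
67.295 is ≥ 45 and < 68 → Approaching

Approaching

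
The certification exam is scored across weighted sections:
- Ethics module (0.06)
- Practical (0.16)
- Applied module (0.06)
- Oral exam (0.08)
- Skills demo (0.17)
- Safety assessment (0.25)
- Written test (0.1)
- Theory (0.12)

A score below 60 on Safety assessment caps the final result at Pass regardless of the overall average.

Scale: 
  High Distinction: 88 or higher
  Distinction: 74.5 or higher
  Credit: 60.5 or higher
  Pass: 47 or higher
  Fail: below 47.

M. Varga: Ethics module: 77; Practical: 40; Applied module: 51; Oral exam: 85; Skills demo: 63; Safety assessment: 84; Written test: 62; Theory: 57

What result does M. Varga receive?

Credit

Safety assessment score 84 ≥ 60: minimum met.
Weighted total:
  Ethics module 77 × 0.06 = 4.62
  Practical 40 × 0.16 = 6.4
  Applied module 51 × 0.06 = 3.06
  Oral exam 85 × 0.08 = 6.8
  Skills demo 63 × 0.17 = 10.71
  Safety assessment 84 × 0.25 = 21
  Written test 62 × 0.1 = 6.2
  Theory 57 × 0.12 = 6.84
Sum = 65.63
65.63 is ≥ 60.5 and < 74.5 → Credit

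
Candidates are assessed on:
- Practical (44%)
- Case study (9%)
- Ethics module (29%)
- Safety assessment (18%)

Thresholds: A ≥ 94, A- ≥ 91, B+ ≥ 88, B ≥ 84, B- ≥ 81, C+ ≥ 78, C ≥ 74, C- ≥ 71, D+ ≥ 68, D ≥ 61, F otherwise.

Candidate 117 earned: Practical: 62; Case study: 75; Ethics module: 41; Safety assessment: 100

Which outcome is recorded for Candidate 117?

Weighted total:
  Practical 62 × 0.44 = 27.28
  Case study 75 × 0.09 = 6.75
  Ethics module 41 × 0.29 = 11.89
  Safety assessment 100 × 0.18 = 18
Sum = 63.92
63.92 is ≥ 61 and < 68 → D

D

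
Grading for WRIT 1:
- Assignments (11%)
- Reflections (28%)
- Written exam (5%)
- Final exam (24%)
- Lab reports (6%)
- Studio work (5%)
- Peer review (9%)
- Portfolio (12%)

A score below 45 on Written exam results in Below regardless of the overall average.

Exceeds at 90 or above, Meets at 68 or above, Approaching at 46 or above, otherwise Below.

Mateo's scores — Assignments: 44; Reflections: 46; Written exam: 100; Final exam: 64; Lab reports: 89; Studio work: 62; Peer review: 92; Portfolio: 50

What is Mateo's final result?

Written exam score 100 ≥ 45: minimum met.
Weighted total:
  Assignments 44 × 0.11 = 4.84
  Reflections 46 × 0.28 = 12.88
  Written exam 100 × 0.05 = 5
  Final exam 64 × 0.24 = 15.36
  Lab reports 89 × 0.06 = 5.34
  Studio work 62 × 0.05 = 3.1
  Peer review 92 × 0.09 = 8.28
  Portfolio 50 × 0.12 = 6
Sum = 60.8
60.8 is ≥ 46 and < 68 → Approaching

Approaching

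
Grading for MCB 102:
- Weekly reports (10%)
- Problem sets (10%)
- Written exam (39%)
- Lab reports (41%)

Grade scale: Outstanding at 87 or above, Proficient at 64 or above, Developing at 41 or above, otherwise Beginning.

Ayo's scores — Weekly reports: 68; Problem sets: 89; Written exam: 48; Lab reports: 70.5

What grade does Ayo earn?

Developing

Weighted total:
  Weekly reports 68 × 0.1 = 6.8
  Problem sets 89 × 0.1 = 8.9
  Written exam 48 × 0.39 = 18.72
  Lab reports 70.5 × 0.41 = 28.905
Sum = 63.325
63.325 is ≥ 41 and < 64 → Developing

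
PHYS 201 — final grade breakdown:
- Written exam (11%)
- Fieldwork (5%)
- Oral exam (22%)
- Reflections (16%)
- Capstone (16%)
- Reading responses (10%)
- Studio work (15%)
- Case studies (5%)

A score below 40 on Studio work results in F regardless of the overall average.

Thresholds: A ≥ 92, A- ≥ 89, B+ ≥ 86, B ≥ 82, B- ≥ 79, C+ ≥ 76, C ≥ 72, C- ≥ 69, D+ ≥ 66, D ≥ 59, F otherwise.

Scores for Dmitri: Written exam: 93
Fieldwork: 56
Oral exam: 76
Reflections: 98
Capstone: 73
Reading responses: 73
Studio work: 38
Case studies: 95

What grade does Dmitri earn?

F

Studio work score 38 < 40: minimum not met.
Weighted total:
  Written exam 93 × 0.11 = 10.23
  Fieldwork 56 × 0.05 = 2.8
  Oral exam 76 × 0.22 = 16.72
  Reflections 98 × 0.16 = 15.68
  Capstone 73 × 0.16 = 11.68
  Reading responses 73 × 0.1 = 7.3
  Studio work 38 × 0.15 = 5.7
  Case studies 95 × 0.05 = 4.75
Sum = 74.86
Because the Studio work minimum was not met, the result is F.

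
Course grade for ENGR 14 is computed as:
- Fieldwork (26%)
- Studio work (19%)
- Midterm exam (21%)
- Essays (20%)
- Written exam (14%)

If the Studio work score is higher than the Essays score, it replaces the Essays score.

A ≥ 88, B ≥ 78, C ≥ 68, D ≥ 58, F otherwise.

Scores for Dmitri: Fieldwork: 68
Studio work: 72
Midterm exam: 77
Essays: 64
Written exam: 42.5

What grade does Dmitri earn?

Studio work (72) > Essays (64), so Essays counts as 72.
Weighted total:
  Fieldwork 68 × 0.26 = 17.68
  Studio work 72 × 0.19 = 13.68
  Midterm exam 77 × 0.21 = 16.17
  Essays 72 × 0.2 = 14.4
  Written exam 42.5 × 0.14 = 5.95
Sum = 67.88
67.88 is ≥ 58 and < 68 → D

D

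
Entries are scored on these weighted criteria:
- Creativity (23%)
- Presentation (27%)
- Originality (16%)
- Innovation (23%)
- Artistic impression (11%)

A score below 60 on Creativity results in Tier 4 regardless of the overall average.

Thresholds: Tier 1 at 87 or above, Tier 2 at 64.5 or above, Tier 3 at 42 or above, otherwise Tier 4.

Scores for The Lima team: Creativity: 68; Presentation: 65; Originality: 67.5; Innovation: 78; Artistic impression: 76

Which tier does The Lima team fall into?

Creativity score 68 ≥ 60: minimum met.
Weighted total:
  Creativity 68 × 0.23 = 15.64
  Presentation 65 × 0.27 = 17.55
  Originality 67.5 × 0.16 = 10.8
  Innovation 78 × 0.23 = 17.94
  Artistic impression 76 × 0.11 = 8.36
Sum = 70.29
70.29 is ≥ 64.5 and < 87 → Tier 2

Tier 2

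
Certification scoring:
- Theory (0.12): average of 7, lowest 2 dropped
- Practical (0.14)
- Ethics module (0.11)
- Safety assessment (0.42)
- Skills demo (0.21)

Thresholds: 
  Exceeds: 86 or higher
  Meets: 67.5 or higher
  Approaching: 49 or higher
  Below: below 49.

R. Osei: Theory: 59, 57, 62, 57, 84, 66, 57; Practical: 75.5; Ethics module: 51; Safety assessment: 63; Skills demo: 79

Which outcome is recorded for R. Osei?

Theory: drop 57, 57 → average of remaining 5 = 328/5 = 65.6
Weighted total:
  Theory 65.6 × 0.12 = 7.872
  Practical 75.5 × 0.14 = 10.57
  Ethics module 51 × 0.11 = 5.61
  Safety assessment 63 × 0.42 = 26.46
  Skills demo 79 × 0.21 = 16.59
Sum = 67.102
67.102 is ≥ 49 and < 67.5 → Approaching

Approaching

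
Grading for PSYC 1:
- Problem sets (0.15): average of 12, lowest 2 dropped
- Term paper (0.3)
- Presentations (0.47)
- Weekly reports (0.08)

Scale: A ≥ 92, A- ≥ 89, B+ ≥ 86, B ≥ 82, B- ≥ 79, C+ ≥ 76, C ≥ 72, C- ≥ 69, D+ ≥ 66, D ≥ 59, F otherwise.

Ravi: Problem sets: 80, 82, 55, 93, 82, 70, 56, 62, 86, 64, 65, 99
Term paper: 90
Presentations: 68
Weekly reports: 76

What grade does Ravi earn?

Problem sets: drop 55, 56 → average of remaining 10 = 783/10 = 78.3
Weighted total:
  Problem sets 78.3 × 0.15 = 11.745
  Term paper 90 × 0.3 = 27
  Presentations 68 × 0.47 = 31.96
  Weekly reports 76 × 0.08 = 6.08
Sum = 76.785
76.785 is ≥ 76 and < 79 → C+

C+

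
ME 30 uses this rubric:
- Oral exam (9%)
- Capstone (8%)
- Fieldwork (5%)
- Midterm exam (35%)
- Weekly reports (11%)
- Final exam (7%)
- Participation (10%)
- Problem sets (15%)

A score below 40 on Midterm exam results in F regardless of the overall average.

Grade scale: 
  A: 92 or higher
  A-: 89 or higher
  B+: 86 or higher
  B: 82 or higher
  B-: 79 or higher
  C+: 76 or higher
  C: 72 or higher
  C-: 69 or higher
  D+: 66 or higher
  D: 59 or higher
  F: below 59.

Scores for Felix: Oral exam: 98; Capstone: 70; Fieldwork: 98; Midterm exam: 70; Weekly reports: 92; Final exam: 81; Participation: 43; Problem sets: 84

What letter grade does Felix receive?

C+

Midterm exam score 70 ≥ 40: minimum met.
Weighted total:
  Oral exam 98 × 0.09 = 8.82
  Capstone 70 × 0.08 = 5.6
  Fieldwork 98 × 0.05 = 4.9
  Midterm exam 70 × 0.35 = 24.5
  Weekly reports 92 × 0.11 = 10.12
  Final exam 81 × 0.07 = 5.67
  Participation 43 × 0.1 = 4.3
  Problem sets 84 × 0.15 = 12.6
Sum = 76.51
76.51 is ≥ 76 and < 79 → C+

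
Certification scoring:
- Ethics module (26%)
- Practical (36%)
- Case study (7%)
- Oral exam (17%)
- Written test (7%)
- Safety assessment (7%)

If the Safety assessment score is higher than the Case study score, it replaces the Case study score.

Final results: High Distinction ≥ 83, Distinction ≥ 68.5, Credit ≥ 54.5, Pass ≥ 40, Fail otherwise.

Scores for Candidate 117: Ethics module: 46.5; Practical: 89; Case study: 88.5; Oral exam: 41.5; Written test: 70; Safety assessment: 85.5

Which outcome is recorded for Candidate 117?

Credit

Safety assessment (85.5) ≤ Case study (88.5), so Case study stays at 88.5.
Weighted total:
  Ethics module 46.5 × 0.26 = 12.09
  Practical 89 × 0.36 = 32.04
  Case study 88.5 × 0.07 = 6.195
  Oral exam 41.5 × 0.17 = 7.055
  Written test 70 × 0.07 = 4.9
  Safety assessment 85.5 × 0.07 = 5.985
Sum = 68.265
68.265 is ≥ 54.5 and < 68.5 → Credit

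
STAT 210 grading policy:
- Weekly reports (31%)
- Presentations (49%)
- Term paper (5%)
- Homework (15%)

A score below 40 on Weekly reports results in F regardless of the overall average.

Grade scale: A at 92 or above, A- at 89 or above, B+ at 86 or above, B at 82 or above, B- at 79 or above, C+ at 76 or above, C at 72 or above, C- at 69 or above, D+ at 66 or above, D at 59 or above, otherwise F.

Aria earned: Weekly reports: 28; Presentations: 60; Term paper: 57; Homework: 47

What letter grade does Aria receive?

Weekly reports score 28 < 40: minimum not met.
Weighted total:
  Weekly reports 28 × 0.31 = 8.68
  Presentations 60 × 0.49 = 29.4
  Term paper 57 × 0.05 = 2.85
  Homework 47 × 0.15 = 7.05
Sum = 47.98
Because the Weekly reports minimum was not met, the result is F.

F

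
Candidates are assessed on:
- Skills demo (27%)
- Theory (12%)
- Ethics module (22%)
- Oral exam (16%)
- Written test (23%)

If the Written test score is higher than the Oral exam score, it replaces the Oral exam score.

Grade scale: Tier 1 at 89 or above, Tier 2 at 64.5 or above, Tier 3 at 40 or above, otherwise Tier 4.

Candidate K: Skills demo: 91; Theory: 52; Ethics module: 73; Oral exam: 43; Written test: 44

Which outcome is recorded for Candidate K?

Written test (44) > Oral exam (43), so Oral exam counts as 44.
Weighted total:
  Skills demo 91 × 0.27 = 24.57
  Theory 52 × 0.12 = 6.24
  Ethics module 73 × 0.22 = 16.06
  Oral exam 44 × 0.16 = 7.04
  Written test 44 × 0.23 = 10.12
Sum = 64.03
64.03 is ≥ 40 and < 64.5 → Tier 3

Tier 3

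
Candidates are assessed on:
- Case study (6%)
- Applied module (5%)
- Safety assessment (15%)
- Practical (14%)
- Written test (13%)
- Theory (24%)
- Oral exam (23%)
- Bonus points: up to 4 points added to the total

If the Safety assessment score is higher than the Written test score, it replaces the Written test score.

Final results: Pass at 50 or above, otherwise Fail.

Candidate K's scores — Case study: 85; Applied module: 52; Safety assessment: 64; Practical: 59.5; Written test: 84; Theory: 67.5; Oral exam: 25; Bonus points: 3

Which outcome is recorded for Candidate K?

Pass

Safety assessment (64) ≤ Written test (84), so Written test stays at 84.
Weighted total:
  Case study 85 × 0.06 = 5.1
  Applied module 52 × 0.05 = 2.6
  Safety assessment 64 × 0.15 = 9.6
  Practical 59.5 × 0.14 = 8.33
  Written test 84 × 0.13 = 10.92
  Theory 67.5 × 0.24 = 16.2
  Oral exam 25 × 0.23 = 5.75
Sum = 58.5
Bonus points: 58.5 + 3 = 61.5
61.5 ≥ 50 → Pass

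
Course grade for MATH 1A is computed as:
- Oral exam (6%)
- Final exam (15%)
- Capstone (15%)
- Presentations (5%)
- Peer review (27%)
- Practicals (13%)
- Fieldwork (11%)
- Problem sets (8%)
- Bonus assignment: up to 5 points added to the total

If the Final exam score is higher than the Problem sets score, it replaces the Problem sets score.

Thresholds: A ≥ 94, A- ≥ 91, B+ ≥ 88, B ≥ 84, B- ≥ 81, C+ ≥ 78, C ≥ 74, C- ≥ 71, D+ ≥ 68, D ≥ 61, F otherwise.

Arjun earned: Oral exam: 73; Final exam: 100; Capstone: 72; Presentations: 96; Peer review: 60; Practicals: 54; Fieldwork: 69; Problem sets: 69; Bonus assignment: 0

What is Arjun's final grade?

Final exam (100) > Problem sets (69), so Problem sets counts as 100.
Weighted total:
  Oral exam 73 × 0.06 = 4.38
  Final exam 100 × 0.15 = 15
  Capstone 72 × 0.15 = 10.8
  Presentations 96 × 0.05 = 4.8
  Peer review 60 × 0.27 = 16.2
  Practicals 54 × 0.13 = 7.02
  Fieldwork 69 × 0.11 = 7.59
  Problem sets 100 × 0.08 = 8
Sum = 73.79
Bonus assignment: 73.79 + 0 = 73.79
73.79 is ≥ 71 and < 74 → C-

C-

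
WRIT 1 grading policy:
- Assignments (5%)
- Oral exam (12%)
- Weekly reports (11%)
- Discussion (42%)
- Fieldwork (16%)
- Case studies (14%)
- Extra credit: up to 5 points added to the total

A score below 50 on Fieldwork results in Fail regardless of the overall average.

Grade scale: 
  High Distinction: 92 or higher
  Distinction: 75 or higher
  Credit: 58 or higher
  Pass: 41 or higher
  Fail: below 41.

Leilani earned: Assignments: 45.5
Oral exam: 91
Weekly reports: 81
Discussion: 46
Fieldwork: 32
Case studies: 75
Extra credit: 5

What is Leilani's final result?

Fail

Fieldwork score 32 < 50: minimum not met.
Weighted total:
  Assignments 45.5 × 0.05 = 2.275
  Oral exam 91 × 0.12 = 10.92
  Weekly reports 81 × 0.11 = 8.91
  Discussion 46 × 0.42 = 19.32
  Fieldwork 32 × 0.16 = 5.12
  Case studies 75 × 0.14 = 10.5
Sum = 57.045
Extra credit: 57.045 + 5 = 62.045
Because the Fieldwork minimum was not met, the result is Fail.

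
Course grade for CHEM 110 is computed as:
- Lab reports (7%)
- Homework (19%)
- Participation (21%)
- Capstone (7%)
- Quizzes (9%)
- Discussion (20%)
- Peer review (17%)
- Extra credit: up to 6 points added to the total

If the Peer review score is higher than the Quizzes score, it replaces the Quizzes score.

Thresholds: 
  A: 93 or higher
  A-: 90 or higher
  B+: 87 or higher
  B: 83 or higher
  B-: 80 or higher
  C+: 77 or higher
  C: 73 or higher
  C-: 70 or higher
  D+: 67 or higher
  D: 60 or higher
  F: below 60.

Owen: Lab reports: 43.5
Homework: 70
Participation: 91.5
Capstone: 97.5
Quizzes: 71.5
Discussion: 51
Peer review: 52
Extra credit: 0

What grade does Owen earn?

D+

Peer review (52) ≤ Quizzes (71.5), so Quizzes stays at 71.5.
Weighted total:
  Lab reports 43.5 × 0.07 = 3.045
  Homework 70 × 0.19 = 13.3
  Participation 91.5 × 0.21 = 19.215
  Capstone 97.5 × 0.07 = 6.825
  Quizzes 71.5 × 0.09 = 6.435
  Discussion 51 × 0.2 = 10.2
  Peer review 52 × 0.17 = 8.84
Sum = 67.86
Extra credit: 67.86 + 0 = 67.86
67.86 is ≥ 67 and < 70 → D+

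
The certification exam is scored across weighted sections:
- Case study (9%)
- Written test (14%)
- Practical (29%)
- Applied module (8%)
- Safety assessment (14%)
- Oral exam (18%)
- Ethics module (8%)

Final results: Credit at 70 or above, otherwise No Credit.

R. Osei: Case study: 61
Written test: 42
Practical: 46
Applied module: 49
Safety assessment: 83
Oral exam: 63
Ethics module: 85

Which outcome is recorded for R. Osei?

No Credit

Weighted total:
  Case study 61 × 0.09 = 5.49
  Written test 42 × 0.14 = 5.88
  Practical 46 × 0.29 = 13.34
  Applied module 49 × 0.08 = 3.92
  Safety assessment 83 × 0.14 = 11.62
  Oral exam 63 × 0.18 = 11.34
  Ethics module 85 × 0.08 = 6.8
Sum = 58.39
58.39 < 70 → No Credit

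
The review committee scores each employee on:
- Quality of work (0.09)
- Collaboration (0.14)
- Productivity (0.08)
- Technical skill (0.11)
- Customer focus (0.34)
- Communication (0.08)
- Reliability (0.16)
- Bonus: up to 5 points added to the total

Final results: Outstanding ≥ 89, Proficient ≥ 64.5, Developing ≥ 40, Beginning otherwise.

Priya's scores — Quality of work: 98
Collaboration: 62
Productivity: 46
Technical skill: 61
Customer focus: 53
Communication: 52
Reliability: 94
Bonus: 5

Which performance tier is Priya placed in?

Proficient

Weighted total:
  Quality of work 98 × 0.09 = 8.82
  Collaboration 62 × 0.14 = 8.68
  Productivity 46 × 0.08 = 3.68
  Technical skill 61 × 0.11 = 6.71
  Customer focus 53 × 0.34 = 18.02
  Communication 52 × 0.08 = 4.16
  Reliability 94 × 0.16 = 15.04
Sum = 65.11
Bonus: 65.11 + 5 = 70.11
70.11 is ≥ 64.5 and < 89 → Proficient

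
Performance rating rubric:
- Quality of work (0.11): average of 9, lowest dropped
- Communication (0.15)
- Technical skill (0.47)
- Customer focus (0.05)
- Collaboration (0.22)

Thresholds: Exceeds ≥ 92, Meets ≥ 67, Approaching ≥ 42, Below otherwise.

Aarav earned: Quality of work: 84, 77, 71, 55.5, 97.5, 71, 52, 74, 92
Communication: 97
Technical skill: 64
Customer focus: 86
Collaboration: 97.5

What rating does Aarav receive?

Quality of work: drop 52 → average of remaining 8 = 622/8 = 77.75
Weighted total:
  Quality of work 77.75 × 0.11 = 8.5525
  Communication 97 × 0.15 = 14.55
  Technical skill 64 × 0.47 = 30.08
  Customer focus 86 × 0.05 = 4.3
  Collaboration 97.5 × 0.22 = 21.45
Sum = 78.9325
78.9325 is ≥ 67 and < 92 → Meets

Meets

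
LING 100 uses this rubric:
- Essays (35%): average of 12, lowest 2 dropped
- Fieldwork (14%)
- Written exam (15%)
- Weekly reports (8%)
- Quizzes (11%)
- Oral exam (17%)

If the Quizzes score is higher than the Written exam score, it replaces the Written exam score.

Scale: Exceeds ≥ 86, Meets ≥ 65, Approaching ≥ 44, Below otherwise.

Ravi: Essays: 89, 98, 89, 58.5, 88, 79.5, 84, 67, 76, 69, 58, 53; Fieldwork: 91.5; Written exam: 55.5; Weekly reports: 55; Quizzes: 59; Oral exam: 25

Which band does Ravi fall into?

Approaching

Essays: drop 53, 58 → average of remaining 10 = 798/10 = 79.8
Quizzes (59) > Written exam (55.5), so Written exam counts as 59.
Weighted total:
  Essays 79.8 × 0.35 = 27.93
  Fieldwork 91.5 × 0.14 = 12.81
  Written exam 59 × 0.15 = 8.85
  Weekly reports 55 × 0.08 = 4.4
  Quizzes 59 × 0.11 = 6.49
  Oral exam 25 × 0.17 = 4.25
Sum = 64.73
64.73 is ≥ 44 and < 65 → Approaching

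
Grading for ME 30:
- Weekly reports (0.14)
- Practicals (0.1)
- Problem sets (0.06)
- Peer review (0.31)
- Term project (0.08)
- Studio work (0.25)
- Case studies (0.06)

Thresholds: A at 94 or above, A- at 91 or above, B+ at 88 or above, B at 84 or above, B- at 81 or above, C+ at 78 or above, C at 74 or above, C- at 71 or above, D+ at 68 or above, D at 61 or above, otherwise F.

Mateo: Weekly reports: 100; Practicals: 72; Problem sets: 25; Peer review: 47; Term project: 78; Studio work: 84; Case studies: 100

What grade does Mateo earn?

D+

Weighted total:
  Weekly reports 100 × 0.14 = 14
  Practicals 72 × 0.1 = 7.2
  Problem sets 25 × 0.06 = 1.5
  Peer review 47 × 0.31 = 14.57
  Term project 78 × 0.08 = 6.24
  Studio work 84 × 0.25 = 21
  Case studies 100 × 0.06 = 6
Sum = 70.51
70.51 is ≥ 68 and < 71 → D+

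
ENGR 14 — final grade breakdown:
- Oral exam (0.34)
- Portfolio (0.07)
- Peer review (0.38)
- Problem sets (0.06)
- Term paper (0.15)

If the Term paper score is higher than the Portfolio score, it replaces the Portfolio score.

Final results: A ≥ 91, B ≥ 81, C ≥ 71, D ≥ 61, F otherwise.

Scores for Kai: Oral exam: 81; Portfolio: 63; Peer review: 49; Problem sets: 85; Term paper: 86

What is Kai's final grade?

Term paper (86) > Portfolio (63), so Portfolio counts as 86.
Weighted total:
  Oral exam 81 × 0.34 = 27.54
  Portfolio 86 × 0.07 = 6.02
  Peer review 49 × 0.38 = 18.62
  Problem sets 85 × 0.06 = 5.1
  Term paper 86 × 0.15 = 12.9
Sum = 70.18
70.18 is ≥ 61 and < 71 → D

D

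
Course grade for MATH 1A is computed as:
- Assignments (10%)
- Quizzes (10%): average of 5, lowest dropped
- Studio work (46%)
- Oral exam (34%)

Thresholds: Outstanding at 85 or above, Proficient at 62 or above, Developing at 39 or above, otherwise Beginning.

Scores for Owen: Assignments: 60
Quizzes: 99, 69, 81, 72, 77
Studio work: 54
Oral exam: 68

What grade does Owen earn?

Quizzes: drop 69 → average of remaining 4 = 329/4 = 82.25
Weighted total:
  Assignments 60 × 0.1 = 6
  Quizzes 82.25 × 0.1 = 8.225
  Studio work 54 × 0.46 = 24.84
  Oral exam 68 × 0.34 = 23.12
Sum = 62.185
62.185 is ≥ 62 and < 85 → Proficient

Proficient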